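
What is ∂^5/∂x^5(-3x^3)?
0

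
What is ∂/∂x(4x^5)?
20 x^{4}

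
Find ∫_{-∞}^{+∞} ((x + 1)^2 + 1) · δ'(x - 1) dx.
-4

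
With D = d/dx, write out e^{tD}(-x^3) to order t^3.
- t^{3} - 3 t^{2} x - 3 t x^{2} - x^{3}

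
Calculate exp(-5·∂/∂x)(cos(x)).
\cos{\left(x - 5 \right)}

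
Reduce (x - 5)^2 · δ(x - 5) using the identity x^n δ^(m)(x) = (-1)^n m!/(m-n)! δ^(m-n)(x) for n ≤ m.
0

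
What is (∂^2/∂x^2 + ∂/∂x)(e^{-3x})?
6 e^{- 3 x}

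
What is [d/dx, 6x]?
6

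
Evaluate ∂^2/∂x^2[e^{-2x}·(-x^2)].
2 \left(- 2 x^{2} + 4 x - 1\right) e^{- 2 x}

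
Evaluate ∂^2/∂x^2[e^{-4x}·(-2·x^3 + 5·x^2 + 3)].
2 \left(- 16 x^{3} + 64 x^{2} - 46 x + 29\right) e^{- 4 x}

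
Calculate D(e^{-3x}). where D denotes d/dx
- 3 e^{- 3 x}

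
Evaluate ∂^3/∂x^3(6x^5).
360 x^{2}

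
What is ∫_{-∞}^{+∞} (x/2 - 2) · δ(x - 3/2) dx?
- \frac{5}{4}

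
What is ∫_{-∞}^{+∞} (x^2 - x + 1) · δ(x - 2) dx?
3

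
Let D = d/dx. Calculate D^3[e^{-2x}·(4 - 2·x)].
8 \left(2 x - 7\right) e^{- 2 x}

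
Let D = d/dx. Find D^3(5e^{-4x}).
- 320 e^{- 4 x}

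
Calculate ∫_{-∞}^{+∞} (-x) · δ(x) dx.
0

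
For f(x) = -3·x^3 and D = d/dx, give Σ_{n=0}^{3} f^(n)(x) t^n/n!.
- 3 t^{3} - 9 t^{2} x - 9 t x^{2} - 3 x^{3}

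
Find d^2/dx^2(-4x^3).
- 24 x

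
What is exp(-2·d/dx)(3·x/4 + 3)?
\frac{3 x}{4} + \frac{3}{2}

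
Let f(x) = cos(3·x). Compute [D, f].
- 3 \sin{\left(3 x \right)}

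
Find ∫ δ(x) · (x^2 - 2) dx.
-2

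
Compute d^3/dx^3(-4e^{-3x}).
108 e^{- 3 x}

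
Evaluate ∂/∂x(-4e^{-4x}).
16 e^{- 4 x}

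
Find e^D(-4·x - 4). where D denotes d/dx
- 4 x - 8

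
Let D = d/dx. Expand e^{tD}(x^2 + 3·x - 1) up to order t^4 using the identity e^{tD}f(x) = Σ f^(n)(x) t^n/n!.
t^{2} + t \left(2 x + 3\right) + x^{2} + 3 x - 1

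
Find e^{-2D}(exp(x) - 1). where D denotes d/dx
e^{x - 2} - 1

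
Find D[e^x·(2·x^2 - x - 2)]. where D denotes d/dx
\left(2 x^{2} + 3 x - 3\right) e^{x}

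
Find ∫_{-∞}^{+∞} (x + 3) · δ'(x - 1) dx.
-1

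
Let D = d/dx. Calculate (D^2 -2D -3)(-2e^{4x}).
- 10 e^{4 x}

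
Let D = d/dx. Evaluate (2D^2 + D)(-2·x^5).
10 x^{3} \left(- x - 8\right)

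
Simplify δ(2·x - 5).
\frac{\delta(x - 5/2)}{2}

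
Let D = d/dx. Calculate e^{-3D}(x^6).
x^{6} - 18 x^{5} + 135 x^{4} - 540 x^{3} + 1215 x^{2} - 1458 x + 729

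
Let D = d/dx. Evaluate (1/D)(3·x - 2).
\frac{3 x^{2}}{2} - 2 x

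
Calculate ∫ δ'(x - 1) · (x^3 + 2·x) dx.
-5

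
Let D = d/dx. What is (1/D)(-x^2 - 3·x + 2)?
- \frac{x^{3}}{3} - \frac{3 x^{2}}{2} + 2 x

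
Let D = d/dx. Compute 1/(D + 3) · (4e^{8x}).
\frac{4 e^{8 x}}{11}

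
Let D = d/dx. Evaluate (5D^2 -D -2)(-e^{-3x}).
- 46 e^{- 3 x}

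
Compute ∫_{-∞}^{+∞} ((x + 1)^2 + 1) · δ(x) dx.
2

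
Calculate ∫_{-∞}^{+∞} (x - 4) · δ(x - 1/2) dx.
- \frac{7}{2}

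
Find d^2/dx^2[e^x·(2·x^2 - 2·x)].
2 x \left(x + 3\right) e^{x}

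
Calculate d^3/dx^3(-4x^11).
- 3960 x^{8}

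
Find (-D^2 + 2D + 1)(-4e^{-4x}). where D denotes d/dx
92 e^{- 4 x}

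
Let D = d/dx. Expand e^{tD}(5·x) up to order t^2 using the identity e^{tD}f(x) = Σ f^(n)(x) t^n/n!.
5 t + 5 x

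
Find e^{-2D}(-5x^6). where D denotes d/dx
- 5 x^{6} + 60 x^{5} - 300 x^{4} + 800 x^{3} - 1200 x^{2} + 960 x - 320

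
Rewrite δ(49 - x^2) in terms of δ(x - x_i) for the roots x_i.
\frac{\delta(x - 7) + \delta(x + 7)}{14}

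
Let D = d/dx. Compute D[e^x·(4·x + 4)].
4 \left(x + 2\right) e^{x}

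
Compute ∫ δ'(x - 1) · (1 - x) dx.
1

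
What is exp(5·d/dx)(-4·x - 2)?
- 4 x - 22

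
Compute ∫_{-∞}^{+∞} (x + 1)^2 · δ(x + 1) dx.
0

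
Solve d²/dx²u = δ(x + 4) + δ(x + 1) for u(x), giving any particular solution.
\frac{|x + 4|}{2} + \frac{|x + 1|}{2}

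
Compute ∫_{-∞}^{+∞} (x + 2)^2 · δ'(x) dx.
-4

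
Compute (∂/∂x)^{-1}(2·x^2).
\frac{2 x^{3}}{3}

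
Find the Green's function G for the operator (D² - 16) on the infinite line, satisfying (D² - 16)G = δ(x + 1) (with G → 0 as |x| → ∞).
-\frac{e^{-4|x + 1|}}{8}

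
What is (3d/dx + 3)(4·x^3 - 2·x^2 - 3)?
12 x^{3} + 30 x^{2} - 12 x - 9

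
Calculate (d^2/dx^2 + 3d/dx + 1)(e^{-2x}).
- e^{- 2 x}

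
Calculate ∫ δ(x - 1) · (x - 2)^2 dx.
1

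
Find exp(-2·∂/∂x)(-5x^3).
- 5 x^{3} + 30 x^{2} - 60 x + 40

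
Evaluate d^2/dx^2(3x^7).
126 x^{5}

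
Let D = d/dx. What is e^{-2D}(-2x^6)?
- 2 x^{6} + 24 x^{5} - 120 x^{4} + 320 x^{3} - 480 x^{2} + 384 x - 128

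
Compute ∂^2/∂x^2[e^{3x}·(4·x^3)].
12 x \left(3 x^{2} + 6 x + 2\right) e^{3 x}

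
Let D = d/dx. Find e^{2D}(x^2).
x^{2} + 4 x + 4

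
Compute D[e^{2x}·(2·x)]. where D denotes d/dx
\left(4 x + 2\right) e^{2 x}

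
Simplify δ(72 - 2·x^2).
\frac{\delta(x - 6) + \delta(x + 6)}{24}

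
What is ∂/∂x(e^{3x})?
3 e^{3 x}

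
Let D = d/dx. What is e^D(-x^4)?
- x^{4} - 4 x^{3} - 6 x^{2} - 4 x - 1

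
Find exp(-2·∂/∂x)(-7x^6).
- 7 x^{6} + 84 x^{5} - 420 x^{4} + 1120 x^{3} - 1680 x^{2} + 1344 x - 448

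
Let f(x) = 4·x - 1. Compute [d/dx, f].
4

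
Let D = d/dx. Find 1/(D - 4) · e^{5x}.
e^{5 x}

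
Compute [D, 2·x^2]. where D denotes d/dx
4 x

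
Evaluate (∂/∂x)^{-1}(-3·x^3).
- \frac{3 x^{4}}{4}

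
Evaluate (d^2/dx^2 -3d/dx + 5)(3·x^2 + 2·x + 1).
15 x^{2} - 8 x + 5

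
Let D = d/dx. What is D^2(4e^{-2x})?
16 e^{- 2 x}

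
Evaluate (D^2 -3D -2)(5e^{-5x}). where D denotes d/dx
190 e^{- 5 x}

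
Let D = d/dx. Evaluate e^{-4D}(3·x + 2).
3 x - 10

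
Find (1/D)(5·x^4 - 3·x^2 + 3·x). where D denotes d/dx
x^{5} - x^{3} + \frac{3 x^{2}}{2}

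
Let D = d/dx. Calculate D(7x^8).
56 x^{7}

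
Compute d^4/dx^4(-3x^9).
- 9072 x^{5}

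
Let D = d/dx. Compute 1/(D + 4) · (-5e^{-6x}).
\frac{5 e^{- 6 x}}{2}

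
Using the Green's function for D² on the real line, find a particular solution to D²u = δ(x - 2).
\frac{|x - 2|}{2}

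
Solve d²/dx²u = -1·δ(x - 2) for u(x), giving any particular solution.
-\frac{|x - 2|}{2}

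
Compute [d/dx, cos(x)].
- \sin{\left(x \right)}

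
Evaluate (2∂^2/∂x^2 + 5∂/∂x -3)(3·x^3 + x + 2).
- 9 x^{3} + 45 x^{2} + 33 x - 1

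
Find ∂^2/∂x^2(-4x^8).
- 224 x^{6}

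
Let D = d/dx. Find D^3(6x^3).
36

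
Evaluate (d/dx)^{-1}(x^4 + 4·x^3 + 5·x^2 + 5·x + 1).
\frac{x^{5}}{5} + x^{4} + \frac{5 x^{3}}{3} + \frac{5 x^{2}}{2} + x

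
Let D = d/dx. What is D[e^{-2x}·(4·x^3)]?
x^{2} \left(12 - 8 x\right) e^{- 2 x}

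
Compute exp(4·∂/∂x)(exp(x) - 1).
e^{x + 4} - 1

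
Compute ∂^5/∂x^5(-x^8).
- 6720 x^{3}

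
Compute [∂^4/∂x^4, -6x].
-24\frac{d^{3}}{dx^{3}}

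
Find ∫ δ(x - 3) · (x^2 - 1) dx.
8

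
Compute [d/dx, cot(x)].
- \frac{1}{\sin^{2}{\left(x \right)}}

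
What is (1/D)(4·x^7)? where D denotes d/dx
\frac{x^{8}}{2}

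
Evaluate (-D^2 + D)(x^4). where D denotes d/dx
4 x^{2} \left(x - 3\right)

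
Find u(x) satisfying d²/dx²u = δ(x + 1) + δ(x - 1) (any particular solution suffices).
\frac{|x + 1|}{2} + \frac{|x - 1|}{2}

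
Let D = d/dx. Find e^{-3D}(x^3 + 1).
x^{3} - 9 x^{2} + 27 x - 26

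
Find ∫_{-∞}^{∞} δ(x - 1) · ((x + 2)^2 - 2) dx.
7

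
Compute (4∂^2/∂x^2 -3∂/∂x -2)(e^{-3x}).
43 e^{- 3 x}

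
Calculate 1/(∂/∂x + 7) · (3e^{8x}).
\frac{e^{8 x}}{5}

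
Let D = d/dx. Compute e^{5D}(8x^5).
8 x^{5} + 200 x^{4} + 2000 x^{3} + 10000 x^{2} + 25000 x + 25000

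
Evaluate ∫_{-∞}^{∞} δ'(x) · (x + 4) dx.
-1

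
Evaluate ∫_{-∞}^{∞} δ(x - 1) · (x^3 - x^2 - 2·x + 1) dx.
-1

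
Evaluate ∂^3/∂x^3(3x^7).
630 x^{4}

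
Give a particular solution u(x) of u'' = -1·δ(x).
-\frac{|x|}{2}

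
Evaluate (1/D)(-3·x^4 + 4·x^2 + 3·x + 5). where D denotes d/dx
- \frac{3 x^{5}}{5} + \frac{4 x^{3}}{3} + \frac{3 x^{2}}{2} + 5 x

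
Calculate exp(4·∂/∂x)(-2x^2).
- 2 x^{2} - 16 x - 32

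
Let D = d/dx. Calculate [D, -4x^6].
- 24 x^{5}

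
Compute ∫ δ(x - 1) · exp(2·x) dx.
e^{2}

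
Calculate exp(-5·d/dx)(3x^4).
3 x^{4} - 60 x^{3} + 450 x^{2} - 1500 x + 1875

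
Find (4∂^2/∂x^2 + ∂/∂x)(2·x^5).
10 x^{3} \left(x + 16\right)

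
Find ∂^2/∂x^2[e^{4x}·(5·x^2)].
\left(80 x^{2} + 80 x + 10\right) e^{4 x}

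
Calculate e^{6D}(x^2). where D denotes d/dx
x^{2} + 12 x + 36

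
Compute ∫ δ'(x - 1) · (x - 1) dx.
-1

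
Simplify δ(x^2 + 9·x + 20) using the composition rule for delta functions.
\frac{\delta(x + 4) + \delta(x + 5)}{1}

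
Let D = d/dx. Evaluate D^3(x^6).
120 x^{3}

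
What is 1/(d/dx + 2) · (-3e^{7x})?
- \frac{e^{7 x}}{3}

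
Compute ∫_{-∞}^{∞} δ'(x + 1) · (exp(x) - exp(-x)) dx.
- 2 \cosh{\left(1 \right)}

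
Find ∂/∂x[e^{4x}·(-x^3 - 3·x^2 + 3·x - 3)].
\left(- 4 x^{3} - 15 x^{2} + 6 x - 9\right) e^{4 x}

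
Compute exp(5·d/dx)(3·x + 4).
3 x + 19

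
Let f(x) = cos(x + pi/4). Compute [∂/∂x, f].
- \sin{\left(x + \frac{\pi}{4} \right)}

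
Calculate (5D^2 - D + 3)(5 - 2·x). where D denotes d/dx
17 - 6 x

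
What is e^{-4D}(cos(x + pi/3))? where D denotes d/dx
\cos{\left(x - 4 + \frac{\pi}{3} \right)}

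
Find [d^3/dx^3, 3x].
9\frac{d^{2}}{dx^{2}}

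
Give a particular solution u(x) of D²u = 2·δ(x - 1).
|x - 1|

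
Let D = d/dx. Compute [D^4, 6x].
24D^{3}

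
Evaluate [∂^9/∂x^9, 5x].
45\frac{d^{8}}{dx^{8}}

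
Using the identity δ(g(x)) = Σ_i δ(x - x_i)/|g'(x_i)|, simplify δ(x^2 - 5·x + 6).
\frac{\delta(x - 3) + \delta(x - 2)}{1}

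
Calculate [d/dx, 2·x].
2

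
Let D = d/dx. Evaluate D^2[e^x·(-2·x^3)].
- 2 x \left(x^{2} + 6 x + 6\right) e^{x}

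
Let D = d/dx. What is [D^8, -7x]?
-56D^{7}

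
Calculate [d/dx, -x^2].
- 2 x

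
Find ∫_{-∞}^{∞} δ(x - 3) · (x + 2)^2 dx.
25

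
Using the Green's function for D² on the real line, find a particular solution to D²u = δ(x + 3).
\frac{|x + 3|}{2}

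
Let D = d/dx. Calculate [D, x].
1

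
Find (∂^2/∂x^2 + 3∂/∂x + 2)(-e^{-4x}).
- 6 e^{- 4 x}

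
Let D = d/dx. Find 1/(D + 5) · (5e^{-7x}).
- \frac{5 e^{- 7 x}}{2}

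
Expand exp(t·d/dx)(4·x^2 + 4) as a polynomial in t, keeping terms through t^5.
4 t^{2} + 8 t x + 4 x^{2} + 4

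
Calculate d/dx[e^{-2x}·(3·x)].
3 \left(1 - 2 x\right) e^{- 2 x}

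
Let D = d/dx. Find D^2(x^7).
42 x^{5}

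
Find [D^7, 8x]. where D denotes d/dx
56D^{6}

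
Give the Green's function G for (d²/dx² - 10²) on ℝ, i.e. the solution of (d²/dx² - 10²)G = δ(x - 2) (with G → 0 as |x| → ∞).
-\frac{e^{-10|x - 2|}}{20}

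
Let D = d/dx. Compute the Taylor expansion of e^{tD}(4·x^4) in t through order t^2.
4 x^{2} \left(6 t^{2} + 4 t x + x^{2}\right)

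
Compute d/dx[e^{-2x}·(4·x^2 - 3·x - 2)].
\left(- 8 x^{2} + 14 x + 1\right) e^{- 2 x}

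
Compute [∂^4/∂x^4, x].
4\frac{d^{3}}{dx^{3}}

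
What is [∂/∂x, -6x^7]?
- 42 x^{6}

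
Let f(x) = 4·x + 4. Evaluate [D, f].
4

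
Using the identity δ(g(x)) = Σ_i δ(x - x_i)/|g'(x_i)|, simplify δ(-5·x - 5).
\frac{\delta(x + 1)}{5}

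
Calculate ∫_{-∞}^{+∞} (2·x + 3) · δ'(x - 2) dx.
-2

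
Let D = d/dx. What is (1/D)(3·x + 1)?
\frac{3 x^{2}}{2} + x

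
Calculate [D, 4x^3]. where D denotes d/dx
12 x^{2}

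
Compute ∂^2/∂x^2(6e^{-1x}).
6 e^{- x}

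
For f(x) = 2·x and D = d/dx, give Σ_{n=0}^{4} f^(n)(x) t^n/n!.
2 t + 2 x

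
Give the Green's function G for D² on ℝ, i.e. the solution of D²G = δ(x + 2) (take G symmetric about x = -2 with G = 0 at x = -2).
\frac{|x + 2|}{2}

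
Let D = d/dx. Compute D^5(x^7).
2520 x^{2}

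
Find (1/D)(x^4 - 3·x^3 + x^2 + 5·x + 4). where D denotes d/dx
\frac{x^{5}}{5} - \frac{3 x^{4}}{4} + \frac{x^{3}}{3} + \frac{5 x^{2}}{2} + 4 x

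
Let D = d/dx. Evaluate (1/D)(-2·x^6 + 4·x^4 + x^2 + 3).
- \frac{2 x^{7}}{7} + \frac{4 x^{5}}{5} + \frac{x^{3}}{3} + 3 x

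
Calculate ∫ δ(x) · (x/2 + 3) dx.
3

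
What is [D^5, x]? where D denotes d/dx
5D^{4}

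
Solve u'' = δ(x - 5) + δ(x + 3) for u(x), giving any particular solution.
\frac{|x - 5|}{2} + \frac{|x + 3|}{2}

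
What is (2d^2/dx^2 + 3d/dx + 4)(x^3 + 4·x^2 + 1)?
4 x^{3} + 25 x^{2} + 36 x + 20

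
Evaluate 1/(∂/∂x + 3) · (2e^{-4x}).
- 2 e^{- 4 x}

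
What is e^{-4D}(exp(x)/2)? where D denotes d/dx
\frac{e^{x - 4}}{2}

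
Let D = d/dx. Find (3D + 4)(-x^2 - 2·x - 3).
- 4 x^{2} - 14 x - 18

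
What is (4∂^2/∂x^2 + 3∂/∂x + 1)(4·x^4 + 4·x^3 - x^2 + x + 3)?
4 x^{4} + 52 x^{3} + 227 x^{2} + 91 x - 2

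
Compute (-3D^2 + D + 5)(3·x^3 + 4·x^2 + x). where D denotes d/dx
15 x^{3} + 29 x^{2} - 41 x - 23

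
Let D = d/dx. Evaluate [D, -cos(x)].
\sin{\left(x \right)}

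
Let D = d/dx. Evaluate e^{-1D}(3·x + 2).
3 x - 1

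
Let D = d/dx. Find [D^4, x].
4D^{3}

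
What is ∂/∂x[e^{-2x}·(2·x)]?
2 \left(1 - 2 x\right) e^{- 2 x}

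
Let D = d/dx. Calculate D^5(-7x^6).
- 5040 x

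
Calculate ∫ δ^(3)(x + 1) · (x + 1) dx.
0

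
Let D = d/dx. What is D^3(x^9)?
504 x^{6}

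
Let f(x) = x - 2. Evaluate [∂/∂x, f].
1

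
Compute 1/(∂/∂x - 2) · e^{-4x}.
- \frac{e^{- 4 x}}{6}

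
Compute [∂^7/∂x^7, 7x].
49\frac{d^{6}}{dx^{6}}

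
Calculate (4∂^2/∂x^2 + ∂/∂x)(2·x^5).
10 x^{3} \left(x + 16\right)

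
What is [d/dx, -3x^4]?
- 12 x^{3}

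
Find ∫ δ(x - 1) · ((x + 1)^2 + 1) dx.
5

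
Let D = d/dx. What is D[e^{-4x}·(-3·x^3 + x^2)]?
x \left(12 x^{2} - 13 x + 2\right) e^{- 4 x}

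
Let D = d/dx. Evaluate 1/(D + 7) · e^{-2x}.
\frac{e^{- 2 x}}{5}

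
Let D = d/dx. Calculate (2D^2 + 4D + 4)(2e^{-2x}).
8 e^{- 2 x}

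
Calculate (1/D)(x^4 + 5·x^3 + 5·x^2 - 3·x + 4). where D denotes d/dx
\frac{x^{5}}{5} + \frac{5 x^{4}}{4} + \frac{5 x^{3}}{3} - \frac{3 x^{2}}{2} + 4 x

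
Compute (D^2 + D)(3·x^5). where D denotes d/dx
15 x^{3} \left(x + 4\right)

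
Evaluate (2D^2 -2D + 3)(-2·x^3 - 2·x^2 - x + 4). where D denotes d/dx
- 6 x^{3} + 6 x^{2} - 19 x + 6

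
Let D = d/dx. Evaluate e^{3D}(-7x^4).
- 7 x^{4} - 84 x^{3} - 378 x^{2} - 756 x - 567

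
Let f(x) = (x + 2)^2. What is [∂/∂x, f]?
2 x + 4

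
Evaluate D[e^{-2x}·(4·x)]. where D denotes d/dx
4 \left(1 - 2 x\right) e^{- 2 x}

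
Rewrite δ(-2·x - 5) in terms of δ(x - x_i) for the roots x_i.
\frac{\delta(x + 5/2)}{2}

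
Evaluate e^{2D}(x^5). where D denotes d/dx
x^{5} + 10 x^{4} + 40 x^{3} + 80 x^{2} + 80 x + 32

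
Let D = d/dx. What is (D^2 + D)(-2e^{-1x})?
0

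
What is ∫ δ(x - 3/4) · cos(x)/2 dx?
\frac{\cos{\left(\frac{3}{4} \right)}}{2}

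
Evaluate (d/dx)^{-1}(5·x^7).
\frac{5 x^{8}}{8}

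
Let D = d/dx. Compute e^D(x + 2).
x + 3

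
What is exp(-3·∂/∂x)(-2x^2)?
- 2 x^{2} + 12 x - 18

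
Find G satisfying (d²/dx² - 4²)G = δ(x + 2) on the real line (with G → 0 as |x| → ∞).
-\frac{e^{-4|x + 2|}}{8}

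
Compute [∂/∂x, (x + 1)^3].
3 \left(x + 1\right)^{2}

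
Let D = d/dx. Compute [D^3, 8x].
24D^{2}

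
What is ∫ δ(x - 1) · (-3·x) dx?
-3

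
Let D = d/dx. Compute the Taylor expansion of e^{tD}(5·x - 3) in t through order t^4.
5 t + 5 x - 3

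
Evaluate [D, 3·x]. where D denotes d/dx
3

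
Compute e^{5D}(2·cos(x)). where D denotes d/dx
2 \cos{\left(x + 5 \right)}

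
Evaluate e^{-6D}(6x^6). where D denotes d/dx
6 x^{6} - 216 x^{5} + 3240 x^{4} - 25920 x^{3} + 116640 x^{2} - 279936 x + 279936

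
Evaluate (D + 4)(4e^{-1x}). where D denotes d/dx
12 e^{- x}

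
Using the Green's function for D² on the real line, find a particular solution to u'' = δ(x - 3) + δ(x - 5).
\frac{|x - 3|}{2} + \frac{|x - 5|}{2}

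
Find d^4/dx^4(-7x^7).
- 5880 x^{3}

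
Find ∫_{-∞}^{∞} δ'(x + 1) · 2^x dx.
- \frac{\log{\left(2 \right)}}{2}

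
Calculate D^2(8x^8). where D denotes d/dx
448 x^{6}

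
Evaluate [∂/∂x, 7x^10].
70 x^{9}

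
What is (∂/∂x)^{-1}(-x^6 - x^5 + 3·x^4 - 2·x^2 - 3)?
- \frac{x^{7}}{7} - \frac{x^{6}}{6} + \frac{3 x^{5}}{5} - \frac{2 x^{3}}{3} - 3 x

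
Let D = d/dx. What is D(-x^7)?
- 7 x^{6}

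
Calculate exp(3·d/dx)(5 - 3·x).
- 3 x - 4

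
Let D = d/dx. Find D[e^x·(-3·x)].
3 \left(- x - 1\right) e^{x}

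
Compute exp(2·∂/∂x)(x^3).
x^{3} + 6 x^{2} + 12 x + 8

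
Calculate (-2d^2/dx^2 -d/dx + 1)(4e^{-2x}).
- 20 e^{- 2 x}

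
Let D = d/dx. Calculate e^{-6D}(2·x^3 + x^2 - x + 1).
2 x^{3} - 35 x^{2} + 203 x - 389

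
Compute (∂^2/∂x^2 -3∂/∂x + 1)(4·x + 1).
4 x - 11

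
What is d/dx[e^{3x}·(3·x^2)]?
3 x \left(3 x + 2\right) e^{3 x}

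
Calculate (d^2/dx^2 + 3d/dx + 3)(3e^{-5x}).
39 e^{- 5 x}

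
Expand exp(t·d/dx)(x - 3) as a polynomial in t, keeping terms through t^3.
t + x - 3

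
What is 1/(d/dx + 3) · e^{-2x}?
e^{- 2 x}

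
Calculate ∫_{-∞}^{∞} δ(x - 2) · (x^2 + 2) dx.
6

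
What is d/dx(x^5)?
5 x^{4}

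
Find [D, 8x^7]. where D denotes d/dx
56 x^{6}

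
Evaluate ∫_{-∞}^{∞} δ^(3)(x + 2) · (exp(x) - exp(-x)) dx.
- 2 \cosh{\left(2 \right)}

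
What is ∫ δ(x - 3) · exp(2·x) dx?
e^{6}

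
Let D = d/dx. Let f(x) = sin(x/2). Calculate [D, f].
\frac{\cos{\left(\frac{x}{2} \right)}}{2}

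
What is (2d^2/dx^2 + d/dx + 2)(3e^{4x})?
114 e^{4 x}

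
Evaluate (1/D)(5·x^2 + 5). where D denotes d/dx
\frac{5 x^{3}}{3} + 5 x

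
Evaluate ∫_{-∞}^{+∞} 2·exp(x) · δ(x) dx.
2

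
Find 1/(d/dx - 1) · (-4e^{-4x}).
\frac{4 e^{- 4 x}}{5}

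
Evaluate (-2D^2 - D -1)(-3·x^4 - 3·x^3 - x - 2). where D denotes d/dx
3 x^{4} + 15 x^{3} + 81 x^{2} + 37 x + 3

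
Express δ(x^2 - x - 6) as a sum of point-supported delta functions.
\frac{\delta(x - 3) + \delta(x + 2)}{5}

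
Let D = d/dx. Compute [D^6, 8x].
48D^{5}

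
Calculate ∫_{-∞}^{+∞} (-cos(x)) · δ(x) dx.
-1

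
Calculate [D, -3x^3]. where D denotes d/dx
- 9 x^{2}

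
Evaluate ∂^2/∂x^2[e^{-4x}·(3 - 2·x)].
32 \left(2 - x\right) e^{- 4 x}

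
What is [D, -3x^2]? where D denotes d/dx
- 6 x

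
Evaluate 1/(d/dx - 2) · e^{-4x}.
- \frac{e^{- 4 x}}{6}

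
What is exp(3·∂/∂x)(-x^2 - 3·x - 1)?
- x^{2} - 9 x - 19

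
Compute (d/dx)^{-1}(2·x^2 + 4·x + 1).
\frac{2 x^{3}}{3} + 2 x^{2} + x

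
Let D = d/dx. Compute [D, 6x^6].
36 x^{5}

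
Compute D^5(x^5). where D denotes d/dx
120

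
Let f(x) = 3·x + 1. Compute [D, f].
3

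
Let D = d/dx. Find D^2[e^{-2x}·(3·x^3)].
6 x \left(2 x^{2} - 6 x + 3\right) e^{- 2 x}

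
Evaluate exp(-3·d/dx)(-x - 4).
- x - 1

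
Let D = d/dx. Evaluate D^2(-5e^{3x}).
- 45 e^{3 x}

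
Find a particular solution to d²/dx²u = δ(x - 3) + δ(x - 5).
\frac{|x - 3|}{2} + \frac{|x - 5|}{2}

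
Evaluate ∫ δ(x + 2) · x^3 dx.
-8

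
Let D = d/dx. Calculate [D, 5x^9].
45 x^{8}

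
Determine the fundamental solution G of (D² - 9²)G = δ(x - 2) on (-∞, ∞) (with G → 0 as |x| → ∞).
-\frac{e^{-9|x - 2|}}{18}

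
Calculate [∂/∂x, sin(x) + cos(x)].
- \sin{\left(x \right)} + \cos{\left(x \right)}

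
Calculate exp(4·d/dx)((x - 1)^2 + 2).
x^{2} + 6 x + 11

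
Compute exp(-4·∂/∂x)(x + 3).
x - 1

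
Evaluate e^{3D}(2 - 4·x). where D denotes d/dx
- 4 x - 10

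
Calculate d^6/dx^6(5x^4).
0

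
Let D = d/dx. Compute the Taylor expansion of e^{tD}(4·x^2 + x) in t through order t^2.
4 t^{2} + t \left(8 x + 1\right) + 4 x^{2} + x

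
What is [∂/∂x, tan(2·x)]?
\frac{2}{\cos^{2}{\left(2 x \right)}}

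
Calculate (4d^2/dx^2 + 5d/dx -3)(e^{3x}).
48 e^{3 x}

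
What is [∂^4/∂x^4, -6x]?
-24\frac{d^{3}}{dx^{3}}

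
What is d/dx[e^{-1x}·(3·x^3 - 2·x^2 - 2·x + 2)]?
\left(- 3 x^{3} + 11 x^{2} - 2 x - 4\right) e^{- x}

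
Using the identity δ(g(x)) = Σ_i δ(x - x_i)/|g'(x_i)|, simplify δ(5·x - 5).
\frac{\delta(x - 1)}{5}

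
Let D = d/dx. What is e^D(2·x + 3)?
2 x + 5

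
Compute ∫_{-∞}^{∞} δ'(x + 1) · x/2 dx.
- \frac{1}{2}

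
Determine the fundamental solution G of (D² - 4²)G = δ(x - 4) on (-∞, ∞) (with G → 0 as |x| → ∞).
-\frac{e^{-4|x - 4|}}{8}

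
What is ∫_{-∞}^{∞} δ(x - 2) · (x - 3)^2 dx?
1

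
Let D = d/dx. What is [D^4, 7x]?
28D^{3}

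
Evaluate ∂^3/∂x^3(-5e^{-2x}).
40 e^{- 2 x}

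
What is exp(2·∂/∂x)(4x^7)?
4 x^{7} + 56 x^{6} + 336 x^{5} + 1120 x^{4} + 2240 x^{3} + 2688 x^{2} + 1792 x + 512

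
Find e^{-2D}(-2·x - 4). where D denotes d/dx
- 2 x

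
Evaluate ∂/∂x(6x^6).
36 x^{5}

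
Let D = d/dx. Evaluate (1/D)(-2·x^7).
- \frac{x^{8}}{4}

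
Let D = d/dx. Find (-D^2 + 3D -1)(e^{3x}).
- e^{3 x}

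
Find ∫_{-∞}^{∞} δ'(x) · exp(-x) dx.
1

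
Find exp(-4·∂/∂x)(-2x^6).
- 2 x^{6} + 48 x^{5} - 480 x^{4} + 2560 x^{3} - 7680 x^{2} + 12288 x - 8192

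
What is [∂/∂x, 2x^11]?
22 x^{10}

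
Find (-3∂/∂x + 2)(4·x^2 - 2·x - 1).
8 x^{2} - 28 x + 4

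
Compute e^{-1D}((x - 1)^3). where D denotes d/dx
x^{3} - 6 x^{2} + 12 x - 8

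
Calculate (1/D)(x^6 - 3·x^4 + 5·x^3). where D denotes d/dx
\frac{x^{7}}{7} - \frac{3 x^{5}}{5} + \frac{5 x^{4}}{4}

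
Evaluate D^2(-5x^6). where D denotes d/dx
- 150 x^{4}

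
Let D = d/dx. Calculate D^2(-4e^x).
- 4 e^{x}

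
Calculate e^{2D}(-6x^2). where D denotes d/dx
- 6 x^{2} - 24 x - 24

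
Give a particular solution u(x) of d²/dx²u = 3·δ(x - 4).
\frac{3|x - 4|}{2}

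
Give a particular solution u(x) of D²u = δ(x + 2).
\frac{|x + 2|}{2}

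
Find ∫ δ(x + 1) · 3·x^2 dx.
3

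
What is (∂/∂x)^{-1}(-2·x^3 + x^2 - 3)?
- \frac{x^{4}}{2} + \frac{x^{3}}{3} - 3 x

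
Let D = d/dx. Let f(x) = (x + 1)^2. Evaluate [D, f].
2 x + 2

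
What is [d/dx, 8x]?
8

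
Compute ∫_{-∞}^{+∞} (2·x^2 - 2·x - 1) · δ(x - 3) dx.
11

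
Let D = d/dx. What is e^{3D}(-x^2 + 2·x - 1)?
- x^{2} - 4 x - 4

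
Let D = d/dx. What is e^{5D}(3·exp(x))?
3 e^{x + 5}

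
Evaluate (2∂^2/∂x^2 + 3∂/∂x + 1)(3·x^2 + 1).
3 x^{2} + 18 x + 13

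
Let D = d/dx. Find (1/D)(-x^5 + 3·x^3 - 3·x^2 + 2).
- \frac{x^{6}}{6} + \frac{3 x^{4}}{4} - x^{3} + 2 x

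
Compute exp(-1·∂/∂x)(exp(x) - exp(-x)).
- e^{1 - x} + e^{x - 1}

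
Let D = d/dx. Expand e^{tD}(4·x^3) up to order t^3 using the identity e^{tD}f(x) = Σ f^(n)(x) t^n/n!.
4 t^{3} + 12 t^{2} x + 12 t x^{2} + 4 x^{3}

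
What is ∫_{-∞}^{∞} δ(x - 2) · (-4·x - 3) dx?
-11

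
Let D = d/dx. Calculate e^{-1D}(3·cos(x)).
3 \cos{\left(x - 1 \right)}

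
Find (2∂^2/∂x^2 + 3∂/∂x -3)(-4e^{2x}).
- 44 e^{2 x}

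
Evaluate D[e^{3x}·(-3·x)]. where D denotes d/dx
\left(- 9 x - 3\right) e^{3 x}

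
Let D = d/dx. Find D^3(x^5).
60 x^{2}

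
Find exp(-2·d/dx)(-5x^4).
- 5 x^{4} + 40 x^{3} - 120 x^{2} + 160 x - 80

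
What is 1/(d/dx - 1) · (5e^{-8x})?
- \frac{5 e^{- 8 x}}{9}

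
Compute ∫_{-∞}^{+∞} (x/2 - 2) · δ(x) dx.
-2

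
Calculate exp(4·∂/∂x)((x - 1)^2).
x^{2} + 6 x + 9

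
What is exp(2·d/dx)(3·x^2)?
3 x^{2} + 12 x + 12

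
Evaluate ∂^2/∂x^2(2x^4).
24 x^{2}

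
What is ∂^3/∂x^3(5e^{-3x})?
- 135 e^{- 3 x}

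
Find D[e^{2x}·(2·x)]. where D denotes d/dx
\left(4 x + 2\right) e^{2 x}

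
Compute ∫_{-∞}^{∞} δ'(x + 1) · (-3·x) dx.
3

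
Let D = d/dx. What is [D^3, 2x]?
6D^{2}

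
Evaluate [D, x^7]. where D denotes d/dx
7 x^{6}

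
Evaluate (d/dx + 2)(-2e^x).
- 6 e^{x}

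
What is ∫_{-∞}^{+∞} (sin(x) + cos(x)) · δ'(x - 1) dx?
- \cos{\left(1 \right)} + \sin{\left(1 \right)}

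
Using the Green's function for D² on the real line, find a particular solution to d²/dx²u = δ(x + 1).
\frac{|x + 1|}{2}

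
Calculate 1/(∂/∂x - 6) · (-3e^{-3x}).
\frac{e^{- 3 x}}{3}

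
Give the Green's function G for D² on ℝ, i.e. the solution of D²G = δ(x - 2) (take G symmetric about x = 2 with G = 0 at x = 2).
\frac{|x - 2|}{2}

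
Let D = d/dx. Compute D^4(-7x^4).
-168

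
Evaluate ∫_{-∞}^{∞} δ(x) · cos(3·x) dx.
1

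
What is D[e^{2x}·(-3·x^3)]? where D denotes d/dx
x^{2} \left(- 6 x - 9\right) e^{2 x}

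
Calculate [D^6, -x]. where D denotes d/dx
-6D^{5}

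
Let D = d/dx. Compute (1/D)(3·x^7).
\frac{3 x^{8}}{8}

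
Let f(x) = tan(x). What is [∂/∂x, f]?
\frac{1}{\cos^{2}{\left(x \right)}}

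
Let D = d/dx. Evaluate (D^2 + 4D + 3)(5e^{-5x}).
40 e^{- 5 x}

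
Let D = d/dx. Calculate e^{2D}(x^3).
x^{3} + 6 x^{2} + 12 x + 8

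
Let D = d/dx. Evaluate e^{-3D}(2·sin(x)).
2 \sin{\left(x - 3 \right)}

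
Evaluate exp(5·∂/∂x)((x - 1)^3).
x^{3} + 12 x^{2} + 48 x + 64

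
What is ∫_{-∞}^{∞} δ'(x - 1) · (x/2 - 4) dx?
- \frac{1}{2}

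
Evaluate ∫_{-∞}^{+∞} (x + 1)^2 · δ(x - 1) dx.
4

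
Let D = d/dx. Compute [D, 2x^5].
10 x^{4}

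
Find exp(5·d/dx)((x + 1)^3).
x^{3} + 18 x^{2} + 108 x + 216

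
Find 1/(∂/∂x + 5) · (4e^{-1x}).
e^{- x}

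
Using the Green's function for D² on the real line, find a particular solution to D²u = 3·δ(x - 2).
\frac{3|x - 2|}{2}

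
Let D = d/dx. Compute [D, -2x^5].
- 10 x^{4}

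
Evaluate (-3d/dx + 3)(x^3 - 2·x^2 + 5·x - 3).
3 x^{3} - 15 x^{2} + 27 x - 24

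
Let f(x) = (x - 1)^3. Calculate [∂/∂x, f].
3 \left(x - 1\right)^{2}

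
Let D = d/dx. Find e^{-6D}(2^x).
2^{x - 6}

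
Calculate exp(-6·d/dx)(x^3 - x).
x^{3} - 18 x^{2} + 107 x - 210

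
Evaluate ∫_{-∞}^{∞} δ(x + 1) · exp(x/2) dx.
e^{- \frac{1}{2}}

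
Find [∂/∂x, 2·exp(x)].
2 e^{x}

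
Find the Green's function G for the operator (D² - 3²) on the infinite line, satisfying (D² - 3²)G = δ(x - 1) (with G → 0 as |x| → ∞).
-\frac{e^{-3|x - 1|}}{6}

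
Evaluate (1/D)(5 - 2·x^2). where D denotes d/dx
- \frac{2 x^{3}}{3} + 5 x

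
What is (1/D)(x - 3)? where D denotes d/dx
\frac{x^{2}}{2} - 3 x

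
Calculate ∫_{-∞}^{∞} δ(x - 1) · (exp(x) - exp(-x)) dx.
2 \sinh{\left(1 \right)}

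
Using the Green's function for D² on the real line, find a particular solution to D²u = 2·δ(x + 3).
|x + 3|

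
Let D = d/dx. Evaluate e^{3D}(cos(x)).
\cos{\left(x + 3 \right)}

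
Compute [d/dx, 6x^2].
12 x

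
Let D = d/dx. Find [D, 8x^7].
56 x^{6}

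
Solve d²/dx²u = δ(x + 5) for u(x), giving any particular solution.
\frac{|x + 5|}{2}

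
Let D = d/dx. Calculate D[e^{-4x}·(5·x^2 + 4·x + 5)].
2 \left(- 10 x^{2} - 3 x - 8\right) e^{- 4 x}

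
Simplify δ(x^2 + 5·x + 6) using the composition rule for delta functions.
\frac{\delta(x + 2) + \delta(x + 3)}{1}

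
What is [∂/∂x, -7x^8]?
- 56 x^{7}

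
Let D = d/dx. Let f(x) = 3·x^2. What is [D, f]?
6 x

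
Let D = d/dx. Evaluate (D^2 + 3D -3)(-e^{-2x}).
5 e^{- 2 x}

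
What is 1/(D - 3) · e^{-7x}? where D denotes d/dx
- \frac{e^{- 7 x}}{10}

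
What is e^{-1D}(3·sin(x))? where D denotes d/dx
3 \sin{\left(x - 1 \right)}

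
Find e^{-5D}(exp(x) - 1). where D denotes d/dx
e^{x - 5} - 1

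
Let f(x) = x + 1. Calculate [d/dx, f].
1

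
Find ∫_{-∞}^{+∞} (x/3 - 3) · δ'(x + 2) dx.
- \frac{1}{3}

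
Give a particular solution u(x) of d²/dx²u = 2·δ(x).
|x|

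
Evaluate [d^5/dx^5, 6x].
30\frac{d^{4}}{dx^{4}}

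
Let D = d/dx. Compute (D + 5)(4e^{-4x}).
4 e^{- 4 x}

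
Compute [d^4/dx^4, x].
4\frac{d^{3}}{dx^{3}}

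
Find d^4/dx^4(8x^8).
13440 x^{4}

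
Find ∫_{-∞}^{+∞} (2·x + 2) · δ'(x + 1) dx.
-2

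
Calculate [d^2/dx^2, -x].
-2\frac{d}{dx}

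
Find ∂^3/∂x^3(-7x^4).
- 168 x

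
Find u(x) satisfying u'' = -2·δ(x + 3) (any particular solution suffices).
-|x + 3|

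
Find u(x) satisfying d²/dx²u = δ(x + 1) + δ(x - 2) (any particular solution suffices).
\frac{|x + 1|}{2} + \frac{|x - 2|}{2}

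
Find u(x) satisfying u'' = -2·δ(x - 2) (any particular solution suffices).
-|x - 2|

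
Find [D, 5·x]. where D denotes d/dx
5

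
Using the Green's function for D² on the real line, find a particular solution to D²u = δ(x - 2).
\frac{|x - 2|}{2}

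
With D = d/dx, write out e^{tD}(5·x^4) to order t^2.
5 x^{2} \left(6 t^{2} + 4 t x + x^{2}\right)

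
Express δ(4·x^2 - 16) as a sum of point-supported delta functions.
\frac{\delta(x - 2) + \delta(x + 2)}{16}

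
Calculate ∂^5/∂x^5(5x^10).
151200 x^{5}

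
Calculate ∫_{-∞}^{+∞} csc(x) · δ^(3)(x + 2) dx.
\left(6 \cot^{2}{\left(2 \right)} + 5\right) \cot{\left(2 \right)} \csc{\left(2 \right)}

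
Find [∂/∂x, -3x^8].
- 24 x^{7}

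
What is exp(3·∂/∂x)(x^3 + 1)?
x^{3} + 9 x^{2} + 27 x + 28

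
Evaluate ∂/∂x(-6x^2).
- 12 x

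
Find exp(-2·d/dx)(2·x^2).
2 x^{2} - 8 x + 8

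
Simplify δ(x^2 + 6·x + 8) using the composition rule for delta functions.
\frac{\delta(x + 2) + \delta(x + 4)}{2}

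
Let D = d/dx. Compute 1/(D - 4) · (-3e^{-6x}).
\frac{3 e^{- 6 x}}{10}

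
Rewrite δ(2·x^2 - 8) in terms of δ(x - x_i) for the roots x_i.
\frac{\delta(x - 2) + \delta(x + 2)}{8}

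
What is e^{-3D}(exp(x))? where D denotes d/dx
e^{x - 3}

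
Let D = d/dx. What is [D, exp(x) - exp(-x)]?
2 \cosh{\left(x \right)}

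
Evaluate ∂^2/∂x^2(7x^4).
84 x^{2}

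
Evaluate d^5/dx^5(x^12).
95040 x^{7}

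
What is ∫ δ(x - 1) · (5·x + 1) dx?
6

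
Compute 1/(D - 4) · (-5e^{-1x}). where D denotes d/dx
e^{- x}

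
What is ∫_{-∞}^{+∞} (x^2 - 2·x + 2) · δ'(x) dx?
2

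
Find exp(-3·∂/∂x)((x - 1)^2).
x^{2} - 8 x + 16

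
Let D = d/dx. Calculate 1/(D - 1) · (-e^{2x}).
- e^{2 x}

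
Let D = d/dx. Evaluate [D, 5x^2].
10 x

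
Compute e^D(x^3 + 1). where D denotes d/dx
x^{3} + 3 x^{2} + 3 x + 2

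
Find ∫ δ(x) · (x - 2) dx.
-2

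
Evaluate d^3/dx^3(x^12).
1320 x^{9}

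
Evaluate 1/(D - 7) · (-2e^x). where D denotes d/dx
\frac{e^{x}}{3}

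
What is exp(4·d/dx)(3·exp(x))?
3 e^{x + 4}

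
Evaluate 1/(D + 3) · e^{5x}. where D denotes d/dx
\frac{e^{5 x}}{8}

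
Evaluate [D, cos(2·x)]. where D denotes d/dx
- 2 \sin{\left(2 x \right)}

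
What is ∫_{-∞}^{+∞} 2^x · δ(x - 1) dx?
2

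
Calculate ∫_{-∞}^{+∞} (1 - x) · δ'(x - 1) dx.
1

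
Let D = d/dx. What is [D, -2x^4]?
- 8 x^{3}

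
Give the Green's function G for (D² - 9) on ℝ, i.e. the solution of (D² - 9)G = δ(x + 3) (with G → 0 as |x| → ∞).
-\frac{e^{-3|x + 3|}}{6}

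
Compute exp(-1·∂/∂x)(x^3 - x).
x \left(x^{2} - 3 x + 2\right)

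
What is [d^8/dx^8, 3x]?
24\frac{d^{7}}{dx^{7}}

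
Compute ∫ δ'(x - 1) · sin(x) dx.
- \cos{\left(1 \right)}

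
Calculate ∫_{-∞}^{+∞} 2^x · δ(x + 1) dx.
\frac{1}{2}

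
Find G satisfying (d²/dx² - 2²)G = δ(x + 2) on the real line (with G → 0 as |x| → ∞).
-\frac{e^{-2|x + 2|}}{4}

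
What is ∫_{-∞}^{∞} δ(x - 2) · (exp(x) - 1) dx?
-1 + e^{2}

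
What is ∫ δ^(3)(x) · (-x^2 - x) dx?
0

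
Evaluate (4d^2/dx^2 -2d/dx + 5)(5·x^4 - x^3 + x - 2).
25 x^{4} - 45 x^{3} + 246 x^{2} - 19 x - 12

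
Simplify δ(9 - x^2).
\frac{\delta(x - 3) + \delta(x + 3)}{6}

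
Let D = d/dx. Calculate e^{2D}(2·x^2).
2 x^{2} + 8 x + 8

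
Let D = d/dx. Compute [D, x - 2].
1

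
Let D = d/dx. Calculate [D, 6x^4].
24 x^{3}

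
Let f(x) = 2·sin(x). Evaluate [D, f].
2 \cos{\left(x \right)}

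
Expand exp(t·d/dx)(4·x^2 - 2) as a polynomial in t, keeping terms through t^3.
4 t^{2} + 8 t x + 4 x^{2} - 2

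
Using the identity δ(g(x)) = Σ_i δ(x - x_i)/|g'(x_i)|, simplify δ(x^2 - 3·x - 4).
\frac{\delta(x + 1) + \delta(x - 4)}{5}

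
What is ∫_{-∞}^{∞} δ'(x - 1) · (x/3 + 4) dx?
- \frac{1}{3}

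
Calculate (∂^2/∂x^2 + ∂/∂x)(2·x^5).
10 x^{3} \left(x + 4\right)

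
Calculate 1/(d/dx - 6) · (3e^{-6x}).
- \frac{e^{- 6 x}}{4}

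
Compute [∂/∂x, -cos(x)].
\sin{\left(x \right)}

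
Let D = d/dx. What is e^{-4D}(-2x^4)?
- 2 x^{4} + 32 x^{3} - 192 x^{2} + 512 x - 512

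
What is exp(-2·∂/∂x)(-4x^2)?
- 4 x^{2} + 16 x - 16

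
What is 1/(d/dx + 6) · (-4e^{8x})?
- \frac{2 e^{8 x}}{7}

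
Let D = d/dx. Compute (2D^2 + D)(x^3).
3 x \left(x + 4\right)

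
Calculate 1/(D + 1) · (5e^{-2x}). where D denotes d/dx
- 5 e^{- 2 x}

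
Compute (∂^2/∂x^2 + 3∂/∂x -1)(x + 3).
- x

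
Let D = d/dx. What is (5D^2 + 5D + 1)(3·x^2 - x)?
3 x^{2} + 29 x + 25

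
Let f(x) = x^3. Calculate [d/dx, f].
3 x^{2}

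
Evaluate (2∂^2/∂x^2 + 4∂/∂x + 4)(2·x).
8 x + 8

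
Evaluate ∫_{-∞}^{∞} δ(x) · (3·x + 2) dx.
2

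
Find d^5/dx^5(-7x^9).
- 105840 x^{4}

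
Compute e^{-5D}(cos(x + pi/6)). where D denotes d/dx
\cos{\left(x - 5 + \frac{\pi}{6} \right)}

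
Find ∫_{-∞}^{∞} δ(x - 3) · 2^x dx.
8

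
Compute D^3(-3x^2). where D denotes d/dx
0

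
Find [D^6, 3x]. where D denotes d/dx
18D^{5}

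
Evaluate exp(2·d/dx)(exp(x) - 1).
e^{x + 2} - 1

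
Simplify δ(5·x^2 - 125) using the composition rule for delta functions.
\frac{\delta(x - 5) + \delta(x + 5)}{50}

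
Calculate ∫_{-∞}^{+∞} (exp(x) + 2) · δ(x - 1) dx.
2 + e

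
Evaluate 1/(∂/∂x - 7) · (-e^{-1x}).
\frac{e^{- x}}{8}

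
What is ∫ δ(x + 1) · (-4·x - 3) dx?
1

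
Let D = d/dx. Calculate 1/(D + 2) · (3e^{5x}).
\frac{3 e^{5 x}}{7}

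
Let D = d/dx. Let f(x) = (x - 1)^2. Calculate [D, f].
2 x - 2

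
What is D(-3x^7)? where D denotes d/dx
- 21 x^{6}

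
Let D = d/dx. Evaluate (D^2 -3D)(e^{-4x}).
28 e^{- 4 x}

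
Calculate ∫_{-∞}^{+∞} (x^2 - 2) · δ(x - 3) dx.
7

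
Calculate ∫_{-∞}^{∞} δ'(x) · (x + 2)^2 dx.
-4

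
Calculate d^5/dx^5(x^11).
55440 x^{6}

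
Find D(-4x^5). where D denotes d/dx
- 20 x^{4}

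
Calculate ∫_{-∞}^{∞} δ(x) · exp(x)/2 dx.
\frac{1}{2}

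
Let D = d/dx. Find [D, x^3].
3 x^{2}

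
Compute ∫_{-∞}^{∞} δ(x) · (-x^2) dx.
0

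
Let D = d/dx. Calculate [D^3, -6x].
-18D^{2}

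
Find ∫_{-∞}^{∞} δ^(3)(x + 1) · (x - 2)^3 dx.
-6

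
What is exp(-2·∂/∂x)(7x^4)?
7 x^{4} - 56 x^{3} + 168 x^{2} - 224 x + 112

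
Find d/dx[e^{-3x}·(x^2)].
x \left(2 - 3 x\right) e^{- 3 x}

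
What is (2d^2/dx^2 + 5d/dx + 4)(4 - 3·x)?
1 - 12 x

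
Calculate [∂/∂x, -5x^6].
- 30 x^{5}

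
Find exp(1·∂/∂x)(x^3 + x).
x^{3} + 3 x^{2} + 4 x + 2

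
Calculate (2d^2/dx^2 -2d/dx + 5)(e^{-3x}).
29 e^{- 3 x}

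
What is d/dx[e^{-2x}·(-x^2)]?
2 x \left(x - 1\right) e^{- 2 x}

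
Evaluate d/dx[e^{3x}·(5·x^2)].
5 x \left(3 x + 2\right) e^{3 x}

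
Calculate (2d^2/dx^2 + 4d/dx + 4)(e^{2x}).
20 e^{2 x}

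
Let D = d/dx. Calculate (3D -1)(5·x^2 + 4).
- 5 x^{2} + 30 x - 4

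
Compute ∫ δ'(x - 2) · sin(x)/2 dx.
- \frac{\cos{\left(2 \right)}}{2}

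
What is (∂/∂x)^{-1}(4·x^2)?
\frac{4 x^{3}}{3}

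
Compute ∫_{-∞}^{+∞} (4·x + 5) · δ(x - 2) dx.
13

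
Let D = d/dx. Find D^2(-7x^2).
-14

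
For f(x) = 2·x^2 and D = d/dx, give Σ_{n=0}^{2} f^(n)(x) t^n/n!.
2 t^{2} + 4 t x + 2 x^{2}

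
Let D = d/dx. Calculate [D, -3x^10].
- 30 x^{9}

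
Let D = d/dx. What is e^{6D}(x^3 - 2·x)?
x^{3} + 18 x^{2} + 106 x + 204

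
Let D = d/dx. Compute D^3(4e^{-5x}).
- 500 e^{- 5 x}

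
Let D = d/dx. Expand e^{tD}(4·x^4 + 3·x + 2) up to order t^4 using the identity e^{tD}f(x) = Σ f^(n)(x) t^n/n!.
4 t^{4} + 16 t^{3} x + 24 t^{2} x^{2} + t \left(16 x^{3} + 3\right) + 4 x^{4} + 3 x + 2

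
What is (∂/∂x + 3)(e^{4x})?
7 e^{4 x}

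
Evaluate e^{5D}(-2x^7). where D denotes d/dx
- 2 x^{7} - 70 x^{6} - 1050 x^{5} - 8750 x^{4} - 43750 x^{3} - 131250 x^{2} - 218750 x - 156250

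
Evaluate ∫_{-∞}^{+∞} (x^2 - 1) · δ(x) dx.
-1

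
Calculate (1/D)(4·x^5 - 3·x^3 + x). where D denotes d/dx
\frac{2 x^{6}}{3} - \frac{3 x^{4}}{4} + \frac{x^{2}}{2}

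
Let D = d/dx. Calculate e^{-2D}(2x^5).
2 x^{5} - 20 x^{4} + 80 x^{3} - 160 x^{2} + 160 x - 64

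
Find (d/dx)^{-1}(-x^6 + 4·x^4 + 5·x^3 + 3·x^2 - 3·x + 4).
- \frac{x^{7}}{7} + \frac{4 x^{5}}{5} + \frac{5 x^{4}}{4} + x^{3} - \frac{3 x^{2}}{2} + 4 x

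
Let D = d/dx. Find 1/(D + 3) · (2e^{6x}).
\frac{2 e^{6 x}}{9}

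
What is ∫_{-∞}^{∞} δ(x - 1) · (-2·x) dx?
-2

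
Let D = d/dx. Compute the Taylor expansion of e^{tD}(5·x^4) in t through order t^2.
5 x^{2} \left(6 t^{2} + 4 t x + x^{2}\right)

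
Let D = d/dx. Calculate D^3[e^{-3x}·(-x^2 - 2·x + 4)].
9 \left(3 x^{2} - 16\right) e^{- 3 x}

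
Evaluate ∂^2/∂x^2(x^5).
20 x^{3}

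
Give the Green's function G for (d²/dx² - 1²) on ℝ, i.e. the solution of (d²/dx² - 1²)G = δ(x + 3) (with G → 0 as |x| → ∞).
-\frac{e^{-|x + 3|}}{2}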